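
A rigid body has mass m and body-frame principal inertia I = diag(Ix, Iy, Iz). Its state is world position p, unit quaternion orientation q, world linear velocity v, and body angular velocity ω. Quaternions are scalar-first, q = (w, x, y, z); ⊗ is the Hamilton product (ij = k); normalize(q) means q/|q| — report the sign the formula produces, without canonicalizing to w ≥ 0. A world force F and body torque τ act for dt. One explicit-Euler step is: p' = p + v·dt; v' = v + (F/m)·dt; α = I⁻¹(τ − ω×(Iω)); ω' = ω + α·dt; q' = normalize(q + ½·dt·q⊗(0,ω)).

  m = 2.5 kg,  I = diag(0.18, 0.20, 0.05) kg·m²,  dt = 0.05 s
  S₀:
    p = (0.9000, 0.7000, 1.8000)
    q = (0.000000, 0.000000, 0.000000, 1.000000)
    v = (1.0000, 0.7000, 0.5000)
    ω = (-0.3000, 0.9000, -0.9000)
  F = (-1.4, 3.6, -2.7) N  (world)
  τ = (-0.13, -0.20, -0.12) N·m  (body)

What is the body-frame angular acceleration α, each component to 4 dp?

α = (-1.3972, -1.1755, -2.2920)

gyro term ω×Iω = (0.1215, 0.0351, -0.0054)
(τ − ω×Iω)/I = (-1.3972, -1.1755, -2.2920)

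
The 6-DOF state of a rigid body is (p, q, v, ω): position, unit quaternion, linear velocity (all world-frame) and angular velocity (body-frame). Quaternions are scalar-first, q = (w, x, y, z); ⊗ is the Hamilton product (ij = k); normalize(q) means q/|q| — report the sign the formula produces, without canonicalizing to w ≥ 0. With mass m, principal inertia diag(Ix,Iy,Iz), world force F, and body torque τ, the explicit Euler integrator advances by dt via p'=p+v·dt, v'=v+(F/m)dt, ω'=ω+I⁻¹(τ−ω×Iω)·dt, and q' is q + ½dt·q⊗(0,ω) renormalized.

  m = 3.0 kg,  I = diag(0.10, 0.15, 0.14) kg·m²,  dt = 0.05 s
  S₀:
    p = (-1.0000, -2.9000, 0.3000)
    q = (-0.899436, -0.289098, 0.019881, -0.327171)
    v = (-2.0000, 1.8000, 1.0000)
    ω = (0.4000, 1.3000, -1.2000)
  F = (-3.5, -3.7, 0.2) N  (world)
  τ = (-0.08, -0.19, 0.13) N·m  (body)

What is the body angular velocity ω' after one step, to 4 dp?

precession coupling ω×(Iω) = (0.0156, 0.0192, 0.0260)
(τ − ω×Iω)/I = (-0.9560, -1.3947, 0.7429)
ω' = ω + α·dt = (0.3522, 1.2303, -1.1629)

ω' = (0.3522, 1.2303, -1.1629)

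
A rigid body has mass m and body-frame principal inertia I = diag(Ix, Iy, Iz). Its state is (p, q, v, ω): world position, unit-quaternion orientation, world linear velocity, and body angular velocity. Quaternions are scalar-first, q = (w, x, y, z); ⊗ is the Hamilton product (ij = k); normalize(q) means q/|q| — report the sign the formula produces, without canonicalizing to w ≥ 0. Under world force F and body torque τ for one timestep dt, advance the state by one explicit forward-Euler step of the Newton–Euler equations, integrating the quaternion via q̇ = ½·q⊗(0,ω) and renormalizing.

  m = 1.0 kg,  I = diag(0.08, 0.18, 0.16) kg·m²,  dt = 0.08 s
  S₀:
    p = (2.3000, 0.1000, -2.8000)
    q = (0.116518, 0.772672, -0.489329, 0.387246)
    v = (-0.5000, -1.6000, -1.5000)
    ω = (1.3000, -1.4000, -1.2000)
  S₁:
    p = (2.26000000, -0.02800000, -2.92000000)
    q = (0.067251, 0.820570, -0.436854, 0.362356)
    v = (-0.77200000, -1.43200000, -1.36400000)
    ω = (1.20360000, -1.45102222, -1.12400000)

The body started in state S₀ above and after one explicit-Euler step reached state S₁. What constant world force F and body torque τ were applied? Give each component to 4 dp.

F = (-3.4000, 2.1000, 1.7000)
τ = (-0.1300, 0.0100, -0.0300)

Δv = v₁−v₀ = (-0.27200000, 0.16800000, 0.13600000)
applied force F = (-3.4000, 2.1000, 1.7000)
ω₁ − ω₀ = (-0.09640000, -0.05102222, 0.07600000)
gyro term ω₀×Iω₀ = (-0.0336, 0.1248, -0.1820)
applied torque τ = (-0.1300, 0.0100, -0.0300)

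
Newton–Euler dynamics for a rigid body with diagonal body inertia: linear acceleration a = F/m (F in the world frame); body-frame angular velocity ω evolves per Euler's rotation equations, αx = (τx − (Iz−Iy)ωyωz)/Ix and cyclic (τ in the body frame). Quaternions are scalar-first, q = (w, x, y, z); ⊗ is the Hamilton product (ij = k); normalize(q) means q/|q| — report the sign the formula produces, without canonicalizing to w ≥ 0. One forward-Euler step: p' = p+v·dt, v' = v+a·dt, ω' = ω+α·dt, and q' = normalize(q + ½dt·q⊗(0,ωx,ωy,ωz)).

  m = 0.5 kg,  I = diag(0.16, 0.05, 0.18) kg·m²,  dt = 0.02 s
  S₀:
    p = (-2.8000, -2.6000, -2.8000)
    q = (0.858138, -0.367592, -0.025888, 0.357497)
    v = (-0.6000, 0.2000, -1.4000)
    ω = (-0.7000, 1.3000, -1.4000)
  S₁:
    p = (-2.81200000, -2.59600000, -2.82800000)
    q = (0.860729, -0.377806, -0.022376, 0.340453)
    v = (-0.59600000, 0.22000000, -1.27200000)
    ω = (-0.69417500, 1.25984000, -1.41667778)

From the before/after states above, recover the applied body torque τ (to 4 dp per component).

τ = (-0.1900, -0.1200, -0.0500)

Δω = ω₁−ω₀ = (0.00582500, -0.04016000, -0.01667778)
gyro term ω₀×Iω₀ = (-0.2366, -0.0196, 0.1001)
I·α + gyro = (-0.1900, -0.1200, -0.0500)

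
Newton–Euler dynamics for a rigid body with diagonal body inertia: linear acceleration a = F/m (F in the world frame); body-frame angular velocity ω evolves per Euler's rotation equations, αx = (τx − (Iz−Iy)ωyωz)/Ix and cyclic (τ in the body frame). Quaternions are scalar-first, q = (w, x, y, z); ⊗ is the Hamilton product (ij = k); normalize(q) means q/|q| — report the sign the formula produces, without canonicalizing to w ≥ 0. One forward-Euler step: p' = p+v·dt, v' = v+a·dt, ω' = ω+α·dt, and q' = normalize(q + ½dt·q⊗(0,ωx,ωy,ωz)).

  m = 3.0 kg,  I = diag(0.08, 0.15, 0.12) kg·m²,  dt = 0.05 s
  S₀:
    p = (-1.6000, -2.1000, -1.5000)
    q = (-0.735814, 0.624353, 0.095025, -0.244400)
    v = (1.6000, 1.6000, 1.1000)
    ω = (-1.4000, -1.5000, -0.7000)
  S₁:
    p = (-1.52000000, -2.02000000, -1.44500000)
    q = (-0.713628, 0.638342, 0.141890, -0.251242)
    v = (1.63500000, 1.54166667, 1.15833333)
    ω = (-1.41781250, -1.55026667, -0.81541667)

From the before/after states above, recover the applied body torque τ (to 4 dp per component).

ω₁ − ω₀ = (-0.01781250, -0.05026667, -0.11541667)
applied torque τ = (-0.0600, -0.1900, -0.1300)

τ = (-0.0600, -0.1900, -0.1300)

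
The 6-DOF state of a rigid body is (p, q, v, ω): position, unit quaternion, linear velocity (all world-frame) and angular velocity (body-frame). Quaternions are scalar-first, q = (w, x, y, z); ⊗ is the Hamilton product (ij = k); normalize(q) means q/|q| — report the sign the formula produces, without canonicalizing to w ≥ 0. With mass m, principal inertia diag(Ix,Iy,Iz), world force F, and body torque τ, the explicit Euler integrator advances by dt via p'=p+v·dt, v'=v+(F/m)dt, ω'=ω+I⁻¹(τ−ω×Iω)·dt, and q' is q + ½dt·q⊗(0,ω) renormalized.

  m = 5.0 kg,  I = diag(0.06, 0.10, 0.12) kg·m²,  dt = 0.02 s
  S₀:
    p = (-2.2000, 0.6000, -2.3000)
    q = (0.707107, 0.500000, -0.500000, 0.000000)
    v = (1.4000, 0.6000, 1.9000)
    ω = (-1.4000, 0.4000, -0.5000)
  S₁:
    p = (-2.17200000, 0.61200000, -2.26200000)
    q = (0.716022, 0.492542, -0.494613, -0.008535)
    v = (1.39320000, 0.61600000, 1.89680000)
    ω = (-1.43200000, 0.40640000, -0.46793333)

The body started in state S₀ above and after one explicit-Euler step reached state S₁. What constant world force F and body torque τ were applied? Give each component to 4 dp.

F = (-1.7000, 4.0000, -0.8000)
τ = (-0.1000, -0.0100, 0.1700)

velocity change Δv = (-0.00680000, 0.01600000, -0.00320000)
applied force F = (-1.7000, 4.0000, -0.8000)
ω₁ − ω₀ = (-0.03200000, 0.00640000, 0.03206667)
precession coupling = (-0.0040, -0.0420, -0.0224)
τ = I·(Δω/dt) + ω₀×(Iω₀) = (-0.1000, -0.0100, 0.1700)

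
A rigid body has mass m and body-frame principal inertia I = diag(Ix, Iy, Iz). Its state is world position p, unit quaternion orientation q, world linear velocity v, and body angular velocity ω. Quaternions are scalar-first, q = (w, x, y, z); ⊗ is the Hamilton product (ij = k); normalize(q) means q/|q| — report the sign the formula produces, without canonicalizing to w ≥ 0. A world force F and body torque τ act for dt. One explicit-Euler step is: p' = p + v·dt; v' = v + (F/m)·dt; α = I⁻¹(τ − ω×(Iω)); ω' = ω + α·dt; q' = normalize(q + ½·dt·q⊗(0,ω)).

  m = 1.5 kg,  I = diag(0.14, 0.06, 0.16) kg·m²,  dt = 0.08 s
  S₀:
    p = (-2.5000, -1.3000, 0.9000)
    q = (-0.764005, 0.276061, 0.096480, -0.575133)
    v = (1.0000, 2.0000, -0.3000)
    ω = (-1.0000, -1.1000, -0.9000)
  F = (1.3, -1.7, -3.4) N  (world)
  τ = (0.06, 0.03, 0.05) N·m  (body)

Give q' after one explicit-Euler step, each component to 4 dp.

q' = (-0.7676, 0.2772, 0.1626, -0.5546)

2q̇ = q⊗(0,ω) = (-0.1354307, 0.0445267, 1.6639934, 0.4804174)
updated quaternion q' = (-0.7676, 0.2772, 0.1626, -0.5546)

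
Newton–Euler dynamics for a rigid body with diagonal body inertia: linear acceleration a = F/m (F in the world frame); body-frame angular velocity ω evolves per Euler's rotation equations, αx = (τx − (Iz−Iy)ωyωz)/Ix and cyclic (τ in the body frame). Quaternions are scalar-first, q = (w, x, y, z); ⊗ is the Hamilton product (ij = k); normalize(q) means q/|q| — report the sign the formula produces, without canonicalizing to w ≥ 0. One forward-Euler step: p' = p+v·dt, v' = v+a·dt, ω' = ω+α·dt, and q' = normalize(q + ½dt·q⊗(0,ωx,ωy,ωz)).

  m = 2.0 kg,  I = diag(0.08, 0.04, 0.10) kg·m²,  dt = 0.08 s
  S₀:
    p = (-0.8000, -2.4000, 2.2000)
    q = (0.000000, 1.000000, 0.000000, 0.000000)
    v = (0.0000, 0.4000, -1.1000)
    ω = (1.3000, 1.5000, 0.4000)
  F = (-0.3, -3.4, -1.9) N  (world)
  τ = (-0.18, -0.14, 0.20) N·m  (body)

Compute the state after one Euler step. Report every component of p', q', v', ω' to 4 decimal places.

p' = p + v·dt = (-0.8000, -2.3680, 2.1120)
new velocity v' = (-0.0120, 0.2640, -1.1760)
ω×(Iω) gyroscopic = (0.0360, -0.0104, -0.0780)
α = I⁻¹(τ − ω×Iω) = (-2.7000, -3.2400, 2.7800)
new body rate ω' = (1.0840, 1.2408, 0.6224)
q⊗(0,ω) = (-1.3000000, 0.0000000, -0.4000000, 1.5000000)
q' = normalize(q + ½dt·q⊗(0,ω)) = (-0.0518, 0.9967, -0.0159, 0.0598)

p' = (-0.8000, -2.3680, 2.1120)
q' = (-0.0518, 0.9967, -0.0159, 0.0598)
v' = (-0.0120, 0.2640, -1.1760)
ω' = (1.0840, 1.2408, 0.6224)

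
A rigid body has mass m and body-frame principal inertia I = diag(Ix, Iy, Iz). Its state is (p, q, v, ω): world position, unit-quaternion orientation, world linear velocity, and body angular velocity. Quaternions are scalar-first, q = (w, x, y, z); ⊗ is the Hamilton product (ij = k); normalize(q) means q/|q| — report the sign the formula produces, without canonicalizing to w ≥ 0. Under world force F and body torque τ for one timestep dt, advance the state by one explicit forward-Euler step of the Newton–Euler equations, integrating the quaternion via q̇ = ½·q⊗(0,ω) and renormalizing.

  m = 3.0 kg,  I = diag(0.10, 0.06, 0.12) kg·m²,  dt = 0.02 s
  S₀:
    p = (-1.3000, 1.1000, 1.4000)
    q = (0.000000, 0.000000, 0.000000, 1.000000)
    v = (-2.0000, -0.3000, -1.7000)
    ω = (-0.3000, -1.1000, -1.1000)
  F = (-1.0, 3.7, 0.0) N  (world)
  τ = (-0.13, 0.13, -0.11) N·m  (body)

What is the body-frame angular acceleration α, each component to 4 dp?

α = (-2.0260, 2.2767, -0.8067)

gyro term ω×Iω = (0.0726, -0.0066, -0.0132)
(τ − ω×Iω)/I = (-2.0260, 2.2767, -0.8067)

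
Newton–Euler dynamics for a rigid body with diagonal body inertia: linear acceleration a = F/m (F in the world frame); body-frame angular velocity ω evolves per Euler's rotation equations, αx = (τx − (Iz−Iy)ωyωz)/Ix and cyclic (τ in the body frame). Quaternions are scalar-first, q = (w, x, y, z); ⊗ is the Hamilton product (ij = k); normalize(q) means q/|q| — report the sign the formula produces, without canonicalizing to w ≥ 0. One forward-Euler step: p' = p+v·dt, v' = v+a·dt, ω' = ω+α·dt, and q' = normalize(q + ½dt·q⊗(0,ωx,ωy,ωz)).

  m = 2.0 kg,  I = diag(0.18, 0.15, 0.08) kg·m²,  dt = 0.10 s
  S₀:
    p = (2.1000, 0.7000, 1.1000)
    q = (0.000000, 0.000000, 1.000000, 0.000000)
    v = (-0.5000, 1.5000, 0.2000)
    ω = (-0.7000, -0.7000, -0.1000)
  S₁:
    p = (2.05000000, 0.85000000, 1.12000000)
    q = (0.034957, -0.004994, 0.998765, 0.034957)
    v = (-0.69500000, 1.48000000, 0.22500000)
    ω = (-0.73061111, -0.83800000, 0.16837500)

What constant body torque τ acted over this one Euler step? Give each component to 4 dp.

τ = (-0.0600, -0.2000, 0.2000)

rate change Δω = (-0.03061111, -0.13800000, 0.26837500)
precession coupling = (-0.0049, 0.0070, -0.0147)
applied torque τ = (-0.0600, -0.2000, 0.2000)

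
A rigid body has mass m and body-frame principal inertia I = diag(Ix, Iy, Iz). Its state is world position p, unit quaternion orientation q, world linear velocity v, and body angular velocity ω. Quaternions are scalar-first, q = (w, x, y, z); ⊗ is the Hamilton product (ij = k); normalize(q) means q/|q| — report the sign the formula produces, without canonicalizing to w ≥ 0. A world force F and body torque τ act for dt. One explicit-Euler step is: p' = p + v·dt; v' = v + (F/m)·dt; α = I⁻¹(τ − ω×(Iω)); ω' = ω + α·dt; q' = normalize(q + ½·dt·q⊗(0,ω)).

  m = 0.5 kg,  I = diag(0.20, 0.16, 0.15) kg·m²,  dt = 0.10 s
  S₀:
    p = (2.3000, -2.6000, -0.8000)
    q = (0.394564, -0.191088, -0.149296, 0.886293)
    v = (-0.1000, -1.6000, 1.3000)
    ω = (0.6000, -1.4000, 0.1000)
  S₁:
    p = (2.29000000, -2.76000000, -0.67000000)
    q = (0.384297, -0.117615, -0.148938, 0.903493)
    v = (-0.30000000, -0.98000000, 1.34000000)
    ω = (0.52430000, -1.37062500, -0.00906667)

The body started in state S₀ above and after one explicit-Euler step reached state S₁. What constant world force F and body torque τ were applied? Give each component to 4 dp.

F = (-1.0000, 3.1000, 0.2000)
τ = (-0.1500, 0.0500, -0.1300)

ω₁ − ω₀ = (-0.07570000, 0.02937500, -0.10906667)
precession coupling = (0.0014, 0.0030, 0.0336)
I·α + gyro = (-0.1500, 0.0500, -0.1300)
Δv = v₁−v₀ = (-0.20000000, 0.62000000, 0.04000000)
applied force F = (-1.0000, 3.1000, 0.2000)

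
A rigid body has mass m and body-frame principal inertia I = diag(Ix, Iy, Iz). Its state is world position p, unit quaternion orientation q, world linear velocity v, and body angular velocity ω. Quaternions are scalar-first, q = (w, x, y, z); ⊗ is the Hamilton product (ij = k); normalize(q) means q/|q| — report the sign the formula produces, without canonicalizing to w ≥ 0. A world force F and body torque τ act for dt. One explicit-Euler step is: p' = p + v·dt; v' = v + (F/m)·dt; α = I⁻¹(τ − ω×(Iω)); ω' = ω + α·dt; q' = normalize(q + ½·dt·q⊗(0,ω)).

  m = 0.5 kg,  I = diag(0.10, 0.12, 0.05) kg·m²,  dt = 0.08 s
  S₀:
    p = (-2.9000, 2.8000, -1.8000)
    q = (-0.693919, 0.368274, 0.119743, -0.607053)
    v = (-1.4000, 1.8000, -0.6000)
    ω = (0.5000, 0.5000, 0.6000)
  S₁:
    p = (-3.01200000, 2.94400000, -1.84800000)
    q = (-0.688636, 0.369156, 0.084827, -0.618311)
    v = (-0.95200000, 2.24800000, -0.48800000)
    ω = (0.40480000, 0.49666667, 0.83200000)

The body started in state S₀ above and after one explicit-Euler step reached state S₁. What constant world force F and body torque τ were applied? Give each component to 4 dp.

v₁ − v₀ = (0.44800000, 0.44800000, 0.11200000)
F = m·Δv/dt = (2.8000, 2.8000, 0.7000)
Δω = ω₁−ω₀ = (-0.09520000, -0.00333333, 0.23200000)
I·α + gyro = (-0.1400, 0.0100, 0.1500)

F = (2.8000, 2.8000, 0.7000)
τ = (-0.1400, 0.0100, 0.1500)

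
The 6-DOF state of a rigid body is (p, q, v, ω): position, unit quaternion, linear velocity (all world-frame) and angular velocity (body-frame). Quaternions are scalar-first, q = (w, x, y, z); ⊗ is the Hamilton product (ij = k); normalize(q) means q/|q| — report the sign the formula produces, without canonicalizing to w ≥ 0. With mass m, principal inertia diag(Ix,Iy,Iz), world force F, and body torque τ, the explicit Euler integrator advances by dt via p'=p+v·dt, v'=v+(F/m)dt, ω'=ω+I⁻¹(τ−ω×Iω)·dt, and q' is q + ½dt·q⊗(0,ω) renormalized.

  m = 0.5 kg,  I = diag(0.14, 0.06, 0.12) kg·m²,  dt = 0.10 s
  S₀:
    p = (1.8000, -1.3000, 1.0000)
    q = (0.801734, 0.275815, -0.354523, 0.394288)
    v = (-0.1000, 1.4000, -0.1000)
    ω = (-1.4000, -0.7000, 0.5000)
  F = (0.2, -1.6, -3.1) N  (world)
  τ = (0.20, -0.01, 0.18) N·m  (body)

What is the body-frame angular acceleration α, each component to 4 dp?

α = (1.5786, 0.0667, 2.1533)

ω×(Iω) gyroscopic = (-0.0210, -0.0140, -0.0784)
(τ − ω×Iω)/I = (1.5786, 0.0667, 2.1533)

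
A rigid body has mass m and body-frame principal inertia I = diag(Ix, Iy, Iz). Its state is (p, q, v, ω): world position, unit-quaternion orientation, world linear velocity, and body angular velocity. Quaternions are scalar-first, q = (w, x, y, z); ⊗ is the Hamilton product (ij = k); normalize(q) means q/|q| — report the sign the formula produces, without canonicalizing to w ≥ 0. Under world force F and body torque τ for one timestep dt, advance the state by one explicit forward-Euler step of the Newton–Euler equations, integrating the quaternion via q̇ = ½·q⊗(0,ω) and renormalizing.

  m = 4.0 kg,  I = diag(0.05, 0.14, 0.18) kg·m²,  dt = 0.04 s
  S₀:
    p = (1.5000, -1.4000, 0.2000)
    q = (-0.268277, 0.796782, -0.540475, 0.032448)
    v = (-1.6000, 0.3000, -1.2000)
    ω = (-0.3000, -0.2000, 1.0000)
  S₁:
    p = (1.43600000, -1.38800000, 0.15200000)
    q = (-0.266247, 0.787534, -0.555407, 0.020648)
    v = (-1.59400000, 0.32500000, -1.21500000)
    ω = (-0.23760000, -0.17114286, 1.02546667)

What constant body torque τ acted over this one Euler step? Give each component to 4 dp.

rate change Δω = (0.06240000, 0.02885714, 0.02546667)
I·α + gyro = (0.0700, 0.1400, 0.1200)

τ = (0.0700, 0.1400, 0.1200)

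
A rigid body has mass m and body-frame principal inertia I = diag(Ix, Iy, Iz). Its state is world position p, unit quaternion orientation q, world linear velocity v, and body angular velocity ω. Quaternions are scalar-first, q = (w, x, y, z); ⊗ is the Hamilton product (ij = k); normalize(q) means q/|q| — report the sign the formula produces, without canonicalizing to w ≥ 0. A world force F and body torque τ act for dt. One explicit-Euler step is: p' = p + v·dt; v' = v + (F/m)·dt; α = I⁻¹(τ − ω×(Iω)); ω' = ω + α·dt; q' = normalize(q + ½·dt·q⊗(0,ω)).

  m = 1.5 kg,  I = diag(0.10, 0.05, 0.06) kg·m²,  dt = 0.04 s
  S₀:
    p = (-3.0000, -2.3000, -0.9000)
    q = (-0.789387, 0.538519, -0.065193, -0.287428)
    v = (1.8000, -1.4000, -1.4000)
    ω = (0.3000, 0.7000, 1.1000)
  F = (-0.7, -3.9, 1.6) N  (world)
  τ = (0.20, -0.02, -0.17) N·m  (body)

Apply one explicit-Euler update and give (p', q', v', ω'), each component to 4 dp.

p' = (-2.9280, -2.3560, -0.9560)
q' = (-0.7851, 0.5362, -0.0898, -0.2968)
v' = (1.7813, -1.5040, -1.3573)
ω' = (0.3769, 0.6734, 0.9937)

p + v·dt = (-2.9280, -2.3560, -0.9560)
new velocity v' = (1.7813, -1.5040, -1.3573)
gyro term ω×Iω = (0.0077, 0.0132, -0.0105)
angular accel α = (1.9230, -0.6640, -2.6583)
ω + α·dt = (0.3769, 0.6734, 0.9937)
q⊗(0,ω) = (0.2002502, -0.1073288, -1.2311702, -0.4718045)
q + ½dt·q⊗(0,ω), renormalized = (-0.7851, 0.5362, -0.0898, -0.2968)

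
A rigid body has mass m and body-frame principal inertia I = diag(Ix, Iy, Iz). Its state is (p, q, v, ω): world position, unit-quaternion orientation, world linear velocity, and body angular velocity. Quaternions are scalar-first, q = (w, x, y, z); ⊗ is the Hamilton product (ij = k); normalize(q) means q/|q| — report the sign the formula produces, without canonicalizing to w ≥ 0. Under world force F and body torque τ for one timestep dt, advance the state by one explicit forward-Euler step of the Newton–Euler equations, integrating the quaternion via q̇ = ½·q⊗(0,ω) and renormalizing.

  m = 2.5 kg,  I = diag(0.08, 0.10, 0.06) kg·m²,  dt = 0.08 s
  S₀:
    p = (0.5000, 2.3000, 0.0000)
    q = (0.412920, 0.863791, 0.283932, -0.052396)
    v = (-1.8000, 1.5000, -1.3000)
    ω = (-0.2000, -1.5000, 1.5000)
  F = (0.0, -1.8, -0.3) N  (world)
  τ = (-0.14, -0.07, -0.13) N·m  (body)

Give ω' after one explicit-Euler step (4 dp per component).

ω×(Iω) gyroscopic = (0.0900, -0.0060, 0.0060)
angular accel α = (-2.8750, -0.6400, -2.2667)
ω + α·dt = (-0.4300, -1.5512, 1.3187)

ω' = (-0.4300, -1.5512, 1.3187)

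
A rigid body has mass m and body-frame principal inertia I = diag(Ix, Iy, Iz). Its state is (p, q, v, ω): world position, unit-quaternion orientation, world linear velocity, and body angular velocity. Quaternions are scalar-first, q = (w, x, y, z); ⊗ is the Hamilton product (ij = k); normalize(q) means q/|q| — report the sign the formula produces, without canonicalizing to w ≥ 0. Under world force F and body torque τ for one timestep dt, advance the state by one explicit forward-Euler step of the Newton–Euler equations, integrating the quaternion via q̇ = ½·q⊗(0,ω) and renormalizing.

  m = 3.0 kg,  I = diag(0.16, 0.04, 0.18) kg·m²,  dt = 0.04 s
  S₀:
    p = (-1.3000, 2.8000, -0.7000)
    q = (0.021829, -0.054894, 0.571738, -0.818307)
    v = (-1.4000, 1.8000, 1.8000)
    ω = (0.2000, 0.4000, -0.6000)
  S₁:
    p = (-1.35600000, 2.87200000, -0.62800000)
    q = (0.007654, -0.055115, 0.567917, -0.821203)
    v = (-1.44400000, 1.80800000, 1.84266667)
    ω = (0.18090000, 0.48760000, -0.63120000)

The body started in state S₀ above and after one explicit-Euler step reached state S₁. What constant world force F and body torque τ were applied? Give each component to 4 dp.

ω₁ − ω₀ = (-0.01910000, 0.08760000, -0.03120000)
gyro term ω₀×Iω₀ = (-0.0336, 0.0024, -0.0096)
applied torque τ = (-0.1100, 0.0900, -0.1500)
v₁ − v₀ = (-0.04400000, 0.00800000, 0.04266667)
applied force F = (-3.3000, 0.6000, 3.2000)

F = (-3.3000, 0.6000, 3.2000)
τ = (-0.1100, 0.0900, -0.1500)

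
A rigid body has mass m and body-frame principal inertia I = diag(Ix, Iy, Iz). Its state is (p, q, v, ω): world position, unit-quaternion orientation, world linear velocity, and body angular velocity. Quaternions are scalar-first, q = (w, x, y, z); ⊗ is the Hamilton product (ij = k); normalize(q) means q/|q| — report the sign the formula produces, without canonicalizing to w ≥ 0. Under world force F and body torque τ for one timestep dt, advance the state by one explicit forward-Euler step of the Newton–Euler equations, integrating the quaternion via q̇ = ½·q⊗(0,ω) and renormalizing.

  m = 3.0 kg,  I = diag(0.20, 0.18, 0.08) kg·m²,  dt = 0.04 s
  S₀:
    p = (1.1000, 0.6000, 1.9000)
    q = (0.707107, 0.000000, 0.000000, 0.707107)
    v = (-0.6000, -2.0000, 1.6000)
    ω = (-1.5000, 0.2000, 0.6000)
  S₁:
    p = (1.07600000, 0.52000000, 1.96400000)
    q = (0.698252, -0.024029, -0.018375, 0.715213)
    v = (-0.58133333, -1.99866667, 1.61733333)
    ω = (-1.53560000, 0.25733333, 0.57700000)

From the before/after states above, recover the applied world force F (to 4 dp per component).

Δv = v₁−v₀ = (0.01866667, 0.00133333, 0.01733333)
applied force F = (1.4000, 0.1000, 1.3000)

F = (1.4000, 0.1000, 1.3000)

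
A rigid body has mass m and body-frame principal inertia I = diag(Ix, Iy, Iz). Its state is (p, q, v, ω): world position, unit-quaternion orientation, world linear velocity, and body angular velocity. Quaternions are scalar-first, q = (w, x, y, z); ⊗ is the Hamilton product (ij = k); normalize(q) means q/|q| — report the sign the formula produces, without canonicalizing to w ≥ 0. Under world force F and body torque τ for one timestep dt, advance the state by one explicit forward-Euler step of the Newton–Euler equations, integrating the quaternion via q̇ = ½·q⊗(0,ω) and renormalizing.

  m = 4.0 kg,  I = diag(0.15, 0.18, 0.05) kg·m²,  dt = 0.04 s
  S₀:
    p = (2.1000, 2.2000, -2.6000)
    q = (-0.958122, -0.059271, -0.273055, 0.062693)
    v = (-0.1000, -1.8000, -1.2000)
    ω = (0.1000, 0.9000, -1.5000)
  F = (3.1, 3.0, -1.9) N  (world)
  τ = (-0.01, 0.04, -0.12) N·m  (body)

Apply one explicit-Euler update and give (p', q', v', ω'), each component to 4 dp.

a = F/m = (0.7750, 0.7500, -0.4750)
p' = p + v·dt = (2.0960, 2.1280, -2.6480)
v' = v + a·dt = (-0.0690, -1.7700, -1.2190)
ω×(Iω) gyroscopic = (0.1755, -0.0150, 0.0027)
α = I⁻¹(τ − ω×Iω) = (-1.2367, 0.3056, -2.4540)
new body rate ω' = (0.0505, 0.9122, -1.5982)
Hamilton product q⊗(0,ω) = (0.3457161, 0.2573466, -0.9449470, 1.4111446)
q' = normalize(q + ½dt·q⊗(0,ω)) = (-0.9506, -0.0541, -0.2918, 0.0909)

p' = (2.0960, 2.1280, -2.6480)
q' = (-0.9506, -0.0541, -0.2918, 0.0909)
v' = (-0.0690, -1.7700, -1.2190)
ω' = (0.0505, 0.9122, -1.5982)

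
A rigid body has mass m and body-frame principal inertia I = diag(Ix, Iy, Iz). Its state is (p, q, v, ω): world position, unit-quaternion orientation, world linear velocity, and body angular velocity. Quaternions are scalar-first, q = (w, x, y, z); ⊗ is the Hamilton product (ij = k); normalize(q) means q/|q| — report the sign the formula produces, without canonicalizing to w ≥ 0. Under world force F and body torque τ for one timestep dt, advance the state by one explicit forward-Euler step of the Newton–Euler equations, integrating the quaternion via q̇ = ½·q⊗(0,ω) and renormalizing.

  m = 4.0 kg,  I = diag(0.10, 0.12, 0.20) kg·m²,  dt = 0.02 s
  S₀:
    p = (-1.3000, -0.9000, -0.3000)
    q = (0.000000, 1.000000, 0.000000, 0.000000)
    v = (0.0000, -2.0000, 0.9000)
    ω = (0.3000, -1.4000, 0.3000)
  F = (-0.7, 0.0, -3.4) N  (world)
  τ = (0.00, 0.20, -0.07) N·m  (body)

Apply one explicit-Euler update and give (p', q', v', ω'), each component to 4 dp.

linear accel F/m = (-0.1750, 0.0000, -0.8500)
p + v·dt = (-1.3000, -0.9400, -0.2820)
v + (F/m)dt = (-0.0035, -2.0000, 0.8830)
ω×(Iω) gyroscopic = (-0.0336, -0.0090, -0.0084)
α = I⁻¹(τ − ω×Iω) = (0.3360, 1.7417, -0.3080)
new body rate ω' = (0.3067, -1.3652, 0.2938)
Hamilton product q⊗(0,ω) = (-0.3000000, 0.0000000, -0.3000000, -1.4000000)
q' = normalize(q + ½dt·q⊗(0,ω)) = (-0.0030, 0.9999, -0.0030, -0.0140)

p' = (-1.3000, -0.9400, -0.2820)
q' = (-0.0030, 0.9999, -0.0030, -0.0140)
v' = (-0.0035, -2.0000, 0.8830)
ω' = (0.3067, -1.3652, 0.2938)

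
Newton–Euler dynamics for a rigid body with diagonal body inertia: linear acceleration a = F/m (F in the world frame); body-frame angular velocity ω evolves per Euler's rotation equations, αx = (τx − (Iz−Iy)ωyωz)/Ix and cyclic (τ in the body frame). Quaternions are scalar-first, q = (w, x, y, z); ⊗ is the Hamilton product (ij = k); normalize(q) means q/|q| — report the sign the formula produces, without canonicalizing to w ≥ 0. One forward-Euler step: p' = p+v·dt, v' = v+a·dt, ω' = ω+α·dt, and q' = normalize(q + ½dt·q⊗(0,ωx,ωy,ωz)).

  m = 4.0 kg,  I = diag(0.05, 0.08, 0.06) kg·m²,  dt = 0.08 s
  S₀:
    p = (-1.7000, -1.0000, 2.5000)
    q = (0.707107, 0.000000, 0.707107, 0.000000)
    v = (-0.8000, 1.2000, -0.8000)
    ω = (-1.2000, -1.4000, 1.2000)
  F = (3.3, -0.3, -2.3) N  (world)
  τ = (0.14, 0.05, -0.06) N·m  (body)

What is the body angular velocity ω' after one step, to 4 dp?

ω' = (-1.0298, -1.3644, 1.0528)

gyro term ω×Iω = (0.0336, 0.0144, 0.0504)
angular accel α = (2.1280, 0.4450, -1.8400)
new body rate ω' = (-1.0298, -1.3644, 1.0528)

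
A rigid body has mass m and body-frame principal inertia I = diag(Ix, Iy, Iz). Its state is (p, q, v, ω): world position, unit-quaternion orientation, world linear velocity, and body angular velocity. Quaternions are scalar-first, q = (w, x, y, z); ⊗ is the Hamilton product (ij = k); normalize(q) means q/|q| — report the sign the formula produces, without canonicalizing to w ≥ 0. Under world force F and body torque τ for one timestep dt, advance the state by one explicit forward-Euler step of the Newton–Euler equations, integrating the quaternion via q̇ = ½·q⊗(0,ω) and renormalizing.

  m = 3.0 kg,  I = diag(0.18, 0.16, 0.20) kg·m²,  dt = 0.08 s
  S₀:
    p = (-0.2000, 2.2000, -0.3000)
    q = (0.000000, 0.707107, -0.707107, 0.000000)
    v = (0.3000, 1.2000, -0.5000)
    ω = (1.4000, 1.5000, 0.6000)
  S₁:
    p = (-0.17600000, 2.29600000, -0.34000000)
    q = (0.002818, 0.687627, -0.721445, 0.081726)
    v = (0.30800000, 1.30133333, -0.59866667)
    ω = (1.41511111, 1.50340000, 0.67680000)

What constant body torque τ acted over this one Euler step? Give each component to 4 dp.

τ = (0.0700, -0.0100, 0.1500)

ω₁ − ω₀ = (0.01511111, 0.00340000, 0.07680000)
precession coupling = (0.0360, -0.0168, -0.0420)
applied torque τ = (0.0700, -0.0100, 0.1500)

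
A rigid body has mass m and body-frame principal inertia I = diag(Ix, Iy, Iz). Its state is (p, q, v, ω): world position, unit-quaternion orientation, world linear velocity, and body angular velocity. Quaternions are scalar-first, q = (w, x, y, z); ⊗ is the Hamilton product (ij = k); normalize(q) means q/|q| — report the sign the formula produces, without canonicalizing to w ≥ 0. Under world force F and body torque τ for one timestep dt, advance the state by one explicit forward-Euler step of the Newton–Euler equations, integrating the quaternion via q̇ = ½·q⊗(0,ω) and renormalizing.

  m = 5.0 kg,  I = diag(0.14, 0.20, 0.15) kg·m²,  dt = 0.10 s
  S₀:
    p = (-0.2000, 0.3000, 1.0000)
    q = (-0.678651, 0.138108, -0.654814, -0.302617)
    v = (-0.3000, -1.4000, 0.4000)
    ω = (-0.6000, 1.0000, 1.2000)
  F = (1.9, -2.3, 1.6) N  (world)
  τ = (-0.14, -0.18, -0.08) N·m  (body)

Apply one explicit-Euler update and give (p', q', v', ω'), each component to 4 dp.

angular accel α = (-0.5714, -0.9360, -0.2933)
ω' = ω + α·dt = (-0.6571, 0.9064, 1.1707)
q⊗(0,ω) = (1.1008192, -0.0759692, -0.6628104, -1.0691616)
updated quaternion q' = (-0.6214, 0.1338, -0.6856, -0.3548)
a = F/m = (0.3800, -0.4600, 0.3200)
p + v·dt = (-0.2300, 0.1600, 1.0400)
v + (F/m)dt = (-0.2620, -1.4460, 0.4320)

p' = (-0.2300, 0.1600, 1.0400)
q' = (-0.6214, 0.1338, -0.6856, -0.3548)
v' = (-0.2620, -1.4460, 0.4320)
ω' = (-0.6571, 0.9064, 1.1707)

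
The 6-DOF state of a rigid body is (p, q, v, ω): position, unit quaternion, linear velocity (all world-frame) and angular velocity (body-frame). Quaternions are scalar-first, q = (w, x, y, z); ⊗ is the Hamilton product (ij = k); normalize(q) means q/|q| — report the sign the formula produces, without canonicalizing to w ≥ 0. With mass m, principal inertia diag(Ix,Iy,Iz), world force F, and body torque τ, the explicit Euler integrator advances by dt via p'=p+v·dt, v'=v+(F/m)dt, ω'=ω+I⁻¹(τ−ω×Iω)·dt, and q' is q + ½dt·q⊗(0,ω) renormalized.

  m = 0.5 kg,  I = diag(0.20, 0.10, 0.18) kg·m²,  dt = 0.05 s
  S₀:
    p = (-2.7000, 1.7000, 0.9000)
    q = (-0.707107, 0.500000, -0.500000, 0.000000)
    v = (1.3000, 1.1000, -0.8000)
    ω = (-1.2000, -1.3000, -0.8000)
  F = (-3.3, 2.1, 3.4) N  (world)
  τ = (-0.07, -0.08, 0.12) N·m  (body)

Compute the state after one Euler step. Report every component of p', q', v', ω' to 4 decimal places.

p' = (-2.6350, 1.7550, 0.8600)
q' = (-0.7075, 0.5306, -0.4665, -0.0171)
v' = (0.9700, 1.3100, -0.4600)
ω' = (-1.2383, -1.3496, -0.7233)

angular accel α = (-0.7660, -0.9920, 1.5333)
ω' = ω + α·dt = (-1.2383, -1.3496, -0.7233)
q⊗(0,ω) = (-0.0500000, 1.2485284, 1.3192391, -0.6843144)
q' = normalize(q + ½dt·q⊗(0,ω)) = (-0.7075, 0.5306, -0.4665, -0.0171)
a = (-6.6000, 4.2000, 6.8000)
new position p' = (-2.6350, 1.7550, 0.8600)
new velocity v' = (0.9700, 1.3100, -0.4600)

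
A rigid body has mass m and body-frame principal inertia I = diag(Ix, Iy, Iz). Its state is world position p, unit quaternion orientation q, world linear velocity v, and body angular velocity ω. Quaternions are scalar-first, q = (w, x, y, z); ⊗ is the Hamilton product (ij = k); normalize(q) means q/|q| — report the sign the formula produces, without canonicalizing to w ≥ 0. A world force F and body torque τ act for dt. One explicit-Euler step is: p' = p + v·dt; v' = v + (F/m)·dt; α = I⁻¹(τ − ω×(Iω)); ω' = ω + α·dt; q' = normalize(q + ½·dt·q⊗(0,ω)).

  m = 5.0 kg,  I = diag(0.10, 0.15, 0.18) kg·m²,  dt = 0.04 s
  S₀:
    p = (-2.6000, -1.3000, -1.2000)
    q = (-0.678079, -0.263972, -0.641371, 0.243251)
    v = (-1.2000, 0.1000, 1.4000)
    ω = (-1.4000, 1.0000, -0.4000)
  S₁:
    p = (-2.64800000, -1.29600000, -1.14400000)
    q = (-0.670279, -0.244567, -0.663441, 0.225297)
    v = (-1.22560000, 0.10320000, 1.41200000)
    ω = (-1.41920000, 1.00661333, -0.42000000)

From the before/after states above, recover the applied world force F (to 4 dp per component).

v₁ − v₀ = (-0.02560000, 0.00320000, 0.01200000)
applied force F = (-3.2000, 0.4000, 1.5000)

F = (-3.2000, 0.4000, 1.5000)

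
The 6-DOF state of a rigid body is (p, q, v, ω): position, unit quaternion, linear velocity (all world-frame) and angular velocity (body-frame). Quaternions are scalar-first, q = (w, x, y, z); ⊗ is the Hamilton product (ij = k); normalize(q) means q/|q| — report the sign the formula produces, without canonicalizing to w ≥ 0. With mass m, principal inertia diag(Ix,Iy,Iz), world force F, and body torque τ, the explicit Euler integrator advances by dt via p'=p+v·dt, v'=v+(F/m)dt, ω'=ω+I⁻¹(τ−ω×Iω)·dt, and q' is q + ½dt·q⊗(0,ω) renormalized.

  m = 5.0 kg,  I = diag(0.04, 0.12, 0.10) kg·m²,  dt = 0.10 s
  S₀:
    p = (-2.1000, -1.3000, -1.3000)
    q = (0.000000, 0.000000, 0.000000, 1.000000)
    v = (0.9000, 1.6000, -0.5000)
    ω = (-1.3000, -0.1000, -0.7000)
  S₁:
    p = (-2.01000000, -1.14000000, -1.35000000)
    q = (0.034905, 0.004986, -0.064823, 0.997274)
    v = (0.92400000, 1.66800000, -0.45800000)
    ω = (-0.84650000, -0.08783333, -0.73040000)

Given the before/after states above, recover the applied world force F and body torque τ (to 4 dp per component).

v₁ − v₀ = (0.02400000, 0.06800000, 0.04200000)
F = m·Δv/dt = (1.2000, 3.4000, 2.1000)
Δω = ω₁−ω₀ = (0.45350000, 0.01216667, -0.03040000)
precession coupling = (-0.0014, -0.0546, 0.0104)
I·α + gyro = (0.1800, -0.0400, -0.0200)

F = (1.2000, 3.4000, 2.1000)
τ = (0.1800, -0.0400, -0.0200)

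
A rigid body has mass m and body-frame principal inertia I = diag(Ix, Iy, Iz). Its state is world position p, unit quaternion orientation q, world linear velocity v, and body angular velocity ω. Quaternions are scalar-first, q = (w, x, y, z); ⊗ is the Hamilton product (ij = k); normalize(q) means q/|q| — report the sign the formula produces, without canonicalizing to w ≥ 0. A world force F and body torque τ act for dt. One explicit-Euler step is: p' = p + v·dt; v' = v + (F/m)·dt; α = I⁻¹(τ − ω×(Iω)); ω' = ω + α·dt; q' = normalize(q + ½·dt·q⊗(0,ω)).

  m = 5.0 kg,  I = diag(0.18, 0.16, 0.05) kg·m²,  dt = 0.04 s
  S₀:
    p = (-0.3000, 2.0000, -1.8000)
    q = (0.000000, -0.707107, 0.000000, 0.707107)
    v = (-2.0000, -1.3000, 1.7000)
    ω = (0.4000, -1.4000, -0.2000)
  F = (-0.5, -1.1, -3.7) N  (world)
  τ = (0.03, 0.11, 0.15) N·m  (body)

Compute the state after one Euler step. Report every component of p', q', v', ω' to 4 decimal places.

p' = (-0.3800, 1.9480, -1.7320)
q' = (0.0085, -0.6870, 0.0028, 0.7266)
v' = (-2.0040, -1.3088, 1.6704)
ω' = (0.4135, -1.3699, -0.0890)

ω×(Iω) gyroscopic = (-0.0308, -0.0104, 0.0112)
angular accel α = (0.3378, 0.7525, 2.7760)
ω' = ω + α·dt = (0.4135, -1.3699, -0.0890)
2q̇ = q⊗(0,ω) = (0.4242642, 0.9899498, 0.1414214, 0.9899498)
q + ½dt·q⊗(0,ω), renormalized = (0.0085, -0.6870, 0.0028, 0.7266)
a = (-0.1000, -0.2200, -0.7400)
p + v·dt = (-0.3800, 1.9480, -1.7320)
v + (F/m)dt = (-2.0040, -1.3088, 1.6704)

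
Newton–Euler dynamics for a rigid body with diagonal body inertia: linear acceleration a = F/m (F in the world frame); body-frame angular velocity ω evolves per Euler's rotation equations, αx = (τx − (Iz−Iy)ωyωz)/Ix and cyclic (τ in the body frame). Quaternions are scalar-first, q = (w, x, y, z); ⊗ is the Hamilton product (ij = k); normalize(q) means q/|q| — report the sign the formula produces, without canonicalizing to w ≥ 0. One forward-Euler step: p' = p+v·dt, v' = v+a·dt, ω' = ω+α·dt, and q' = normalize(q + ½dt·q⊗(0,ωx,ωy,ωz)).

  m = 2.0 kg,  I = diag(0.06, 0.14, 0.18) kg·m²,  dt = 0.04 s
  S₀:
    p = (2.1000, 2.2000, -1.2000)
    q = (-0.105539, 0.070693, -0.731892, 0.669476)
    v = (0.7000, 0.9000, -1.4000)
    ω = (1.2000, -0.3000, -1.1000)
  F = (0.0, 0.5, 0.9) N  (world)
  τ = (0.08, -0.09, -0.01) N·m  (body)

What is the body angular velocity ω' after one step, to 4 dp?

ω' = (1.2445, -0.3710, -1.0958)

angular accel α = (1.1133, -1.7743, 0.1044)
ω' = ω + α·dt = (1.2445, -0.3710, -1.0958)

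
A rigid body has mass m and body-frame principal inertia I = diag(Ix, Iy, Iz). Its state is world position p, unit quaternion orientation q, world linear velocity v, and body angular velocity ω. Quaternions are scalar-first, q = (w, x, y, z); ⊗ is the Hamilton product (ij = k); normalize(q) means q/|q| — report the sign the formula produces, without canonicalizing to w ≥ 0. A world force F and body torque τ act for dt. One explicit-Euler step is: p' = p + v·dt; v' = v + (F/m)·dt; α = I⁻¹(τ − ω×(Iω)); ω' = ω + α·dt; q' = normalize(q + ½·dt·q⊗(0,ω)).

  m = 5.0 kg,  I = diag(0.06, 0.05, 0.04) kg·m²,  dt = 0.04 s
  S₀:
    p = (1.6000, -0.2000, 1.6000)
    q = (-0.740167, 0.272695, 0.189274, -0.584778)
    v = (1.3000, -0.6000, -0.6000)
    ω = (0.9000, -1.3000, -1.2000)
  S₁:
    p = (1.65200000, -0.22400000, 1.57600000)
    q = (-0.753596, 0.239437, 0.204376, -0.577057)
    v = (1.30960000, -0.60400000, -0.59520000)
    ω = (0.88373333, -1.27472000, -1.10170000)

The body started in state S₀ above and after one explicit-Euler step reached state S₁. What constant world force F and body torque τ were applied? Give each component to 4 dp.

Δv = v₁−v₀ = (0.00960000, -0.00400000, 0.00480000)
applied force F = (1.2000, -0.5000, 0.6000)
ω₁ − ω₀ = (-0.01626667, 0.02528000, 0.09830000)
precession coupling = (-0.0156, -0.0216, 0.0117)
I·α + gyro = (-0.0400, 0.0100, 0.1100)

F = (1.2000, -0.5000, 0.6000)
τ = (-0.0400, 0.0100, 0.1100)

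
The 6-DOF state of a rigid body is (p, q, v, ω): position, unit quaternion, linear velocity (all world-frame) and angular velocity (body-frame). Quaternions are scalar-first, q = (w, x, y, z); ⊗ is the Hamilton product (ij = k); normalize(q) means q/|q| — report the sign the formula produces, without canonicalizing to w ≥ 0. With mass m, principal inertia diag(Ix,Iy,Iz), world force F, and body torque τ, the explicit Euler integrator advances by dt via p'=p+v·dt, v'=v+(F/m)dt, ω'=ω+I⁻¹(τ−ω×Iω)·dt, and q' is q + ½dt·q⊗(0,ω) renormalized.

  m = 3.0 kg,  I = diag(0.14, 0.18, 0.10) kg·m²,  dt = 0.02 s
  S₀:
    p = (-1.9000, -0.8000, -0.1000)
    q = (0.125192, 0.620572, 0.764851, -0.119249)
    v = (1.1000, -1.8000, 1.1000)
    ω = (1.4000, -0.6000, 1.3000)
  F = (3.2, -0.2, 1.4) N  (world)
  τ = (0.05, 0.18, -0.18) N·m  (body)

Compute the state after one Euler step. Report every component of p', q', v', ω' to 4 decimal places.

new position p' = (-1.8780, -0.8360, -0.0780)
new velocity v' = (1.1213, -1.8013, 1.1093)
(τ − ω×Iω)/I = (-0.0886, 0.5956, -1.4640)
ω' = ω + α·dt = (1.3982, -0.5881, 1.2707)
Hamilton product q⊗(0,ω) = (-0.2548665, 1.0980257, -1.0488074, -1.2803850)
updated quaternion q' = (0.1226, 0.6314, 0.7542, -0.1320)

p' = (-1.8780, -0.8360, -0.0780)
q' = (0.1226, 0.6314, 0.7542, -0.1320)
v' = (1.1213, -1.8013, 1.1093)
ω' = (1.3982, -0.5881, 1.2707)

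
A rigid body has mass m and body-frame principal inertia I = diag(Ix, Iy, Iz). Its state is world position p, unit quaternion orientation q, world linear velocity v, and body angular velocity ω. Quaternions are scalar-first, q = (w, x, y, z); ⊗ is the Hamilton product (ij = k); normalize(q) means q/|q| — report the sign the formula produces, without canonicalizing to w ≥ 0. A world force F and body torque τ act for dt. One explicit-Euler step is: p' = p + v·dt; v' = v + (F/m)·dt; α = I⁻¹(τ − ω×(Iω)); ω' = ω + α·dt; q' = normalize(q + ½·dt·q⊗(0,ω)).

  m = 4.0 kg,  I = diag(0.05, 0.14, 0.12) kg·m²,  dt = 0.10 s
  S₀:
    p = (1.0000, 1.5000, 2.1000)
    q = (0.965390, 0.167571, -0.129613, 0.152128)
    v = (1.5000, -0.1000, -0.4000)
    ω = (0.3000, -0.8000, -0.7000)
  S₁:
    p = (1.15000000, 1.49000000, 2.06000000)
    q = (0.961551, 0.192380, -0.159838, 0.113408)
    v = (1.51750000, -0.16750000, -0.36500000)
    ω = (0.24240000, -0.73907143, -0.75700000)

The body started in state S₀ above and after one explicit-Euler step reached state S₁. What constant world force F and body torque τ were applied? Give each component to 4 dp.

v₁ − v₀ = (0.01750000, -0.06750000, 0.03500000)
m·(v₁−v₀)/dt = (0.7000, -2.7000, 1.4000)
ω₁ − ω₀ = (-0.05760000, 0.06092857, -0.05700000)
ω₀×(Iω₀) = (-0.0112, 0.0147, -0.0216)
τ = I·(Δω/dt) + ω₀×(Iω₀) = (-0.0400, 0.1000, -0.0900)

F = (0.7000, -2.7000, 1.4000)
τ = (-0.0400, 0.1000, -0.0900)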